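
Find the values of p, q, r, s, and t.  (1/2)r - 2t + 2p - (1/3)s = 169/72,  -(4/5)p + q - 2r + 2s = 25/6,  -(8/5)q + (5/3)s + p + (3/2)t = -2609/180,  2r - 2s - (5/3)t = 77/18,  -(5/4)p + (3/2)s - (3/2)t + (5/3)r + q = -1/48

Row-reduce the augmented matrix:
R1 ← R1 / (2).
R2 ← R2 + 4/5·R1.
R3 ← R3 − 1·R1.
R5 ← R5 + 5/4·R1.
R3 ← R3 + 8/5·R2.
R5 ← R5 − 1·R2.
R3 ← R3 / (-313/100).
R1 ← R1 − 1/4·R3.
R2 ← R2 + 9/5·R3.
R4 ← R4 − 2·R3.
R5 ← R5 − 907/240·R3.
R4 ← R4 / (338/313).
R1 ← R1 − 205/939·R4.
R2 ← R2 + 850/939·R4.
R3 ← R3 + 482/313·R4.
R5 ← R5 − 19699/3756·R4.
R5 ← R5 / (23311/6084).
R1 ← R1 + 1100/1521·R5.
R2 ← R2 + 3415/1521·R5.
R3 ← R3 + 839/507·R5.
R4 ← R4 + 833/1014·R5.
Reading off the reduced rows gives p = -5/4, q = 3, r = -11/4, s = -8/3, t = -8/3.

p = -5/4, q = 3, r = -11/4, s = -8/3, t = -8/3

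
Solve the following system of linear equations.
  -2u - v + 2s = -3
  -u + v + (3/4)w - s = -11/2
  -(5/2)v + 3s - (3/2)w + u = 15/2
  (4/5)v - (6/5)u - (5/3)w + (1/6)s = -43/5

no solution

Row-reduce:
R1 ← R1 / (-2).
R2 ← R2 + 1·R1.
R3 ← R3 − 1·R1.
R4 ← R4 + 6/5·R1.
R2 ← R2 / (3/2).
R1 ← R1 − 1/2·R2.
R3 ← R3 + 3·R2.
R4 ← R4 − 7/5·R2.
Swap R3 and R4.
R3 ← R3 / (-71/30).
R1 ← R1 + 1/4·R3.
R2 ← R2 − 1/2·R3.
Row 4 reduces to 0 = -2, a contradiction. The system is inconsistent.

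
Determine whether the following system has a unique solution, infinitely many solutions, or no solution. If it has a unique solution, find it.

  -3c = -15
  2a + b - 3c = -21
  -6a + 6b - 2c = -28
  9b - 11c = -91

a = -1, b = -4, c = 5

Row-reduce the augmented matrix:
Swap R1 and R2.
R1 ← R1 / (2).
R3 ← R3 + 6·R1.
Swap R2 and R3.
R2 ← R2 / (9).
R1 ← R1 − 1/2·R2.
R4 ← R4 − 9·R2.
R3 ← R3 / (-3).
R1 ← R1 + 8/9·R3.
R2 ← R2 + 11/9·R3.
R4 reduces to 0 = 0, so the extra equation is consistent.
Reading off the reduced rows gives a = -1, b = -4, c = 5.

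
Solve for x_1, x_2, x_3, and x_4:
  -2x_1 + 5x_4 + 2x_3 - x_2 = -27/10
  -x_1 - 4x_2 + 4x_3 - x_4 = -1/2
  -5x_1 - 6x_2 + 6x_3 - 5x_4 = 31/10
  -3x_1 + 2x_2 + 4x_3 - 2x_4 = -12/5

Row-reduce the augmented matrix:
R1 ← R1 / (-2).
R2 ← R2 + 1·R1.
R3 ← R3 + 5·R1.
R4 ← R4 + 3·R1.
R2 ← R2 / (-7/2).
R1 ← R1 − 1/2·R2.
R3 ← R3 + 7/2·R2.
R4 ← R4 − 7/2·R2.
R3 ← R3 / (-2).
R1 ← R1 + 4/7·R3.
R2 ← R2 + 6/7·R3.
R4 ← R4 − 4·R3.
R4 ← R4 / (-41).
R1 ← R1 − 1·R4.
R2 ← R2 − 7·R4.
R3 ← R3 − 7·R4.
Reading off the reduced rows gives x_1 = -3/5, x_2 = -3/5, x_3 = -1, x_4 = -1/2.

x_1 = -3/5, x_2 = -3/5, x_3 = -1, x_4 = -1/2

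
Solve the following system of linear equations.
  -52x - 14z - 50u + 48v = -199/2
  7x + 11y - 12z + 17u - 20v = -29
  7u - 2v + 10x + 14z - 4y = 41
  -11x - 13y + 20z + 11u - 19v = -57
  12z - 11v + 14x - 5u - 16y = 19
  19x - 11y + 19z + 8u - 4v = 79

no solution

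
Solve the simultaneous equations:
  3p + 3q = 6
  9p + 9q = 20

Row-reduce:
R1 ← R1 / (3).
R2 ← R2 − 9·R1.
Row 2 reduces to 0 = 2, a contradiction. The system is inconsistent.

no solution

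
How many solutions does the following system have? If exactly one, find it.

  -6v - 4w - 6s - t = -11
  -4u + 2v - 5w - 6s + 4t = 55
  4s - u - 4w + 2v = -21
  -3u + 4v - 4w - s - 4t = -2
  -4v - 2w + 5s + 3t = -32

Row-reduce the augmented matrix:
Swap R1 and R2.
R1 ← R1 / (-4).
R3 ← R3 + 1·R1.
R4 ← R4 + 3·R1.
R2 ← R2 / (-6).
R1 ← R1 + 1/2·R2.
R3 ← R3 − 3/2·R2.
R4 ← R4 − 5/2·R2.
R5 ← R5 + 4·R2.
R3 ← R3 / (-15/4).
R1 ← R1 − 19/12·R3.
R2 ← R2 − 2/3·R3.
R4 ← R4 + 23/12·R3.
R5 ← R5 − 2/3·R3.
R4 ← R4 / (-47/45).
R1 ← R1 − 166/45·R4.
R2 ← R2 − 77/45·R4.
R3 ← R3 + 16/15·R4.
R5 ← R5 − 437/45·R4.
R5 ← R5 / (-2800/47).
R1 ← R1 + 1193/47·R5.
R2 ← R2 + 1049/94·R5.
R3 ← R3 − 341/47·R5.
R4 ← R4 − 305/47·R5.
Reading off the reduced rows gives u = -3, v = 4, w = 3, s = -5, t = 5.

u = -3, v = 4, w = 3, s = -5, t = 5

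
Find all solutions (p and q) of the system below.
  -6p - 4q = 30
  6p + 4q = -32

Row-reduce:
R1 ← R1 / (-6).
R2 ← R2 − 6·R1.
Row 2 reduces to 0 = -2, a contradiction. The system is inconsistent.

no solution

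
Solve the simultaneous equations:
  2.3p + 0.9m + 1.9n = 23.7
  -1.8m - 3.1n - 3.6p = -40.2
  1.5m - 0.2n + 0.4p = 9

m = 6, n = 6, p = 3

Row-reduce the augmented matrix:
R1 ← R1 / (9/10).
R2 ← R2 + 9/5·R1.
R3 ← R3 − 3/2·R1.
R2 ← R2 / (7/10).
R1 ← R1 − 19/9·R2.
R3 ← R3 + 101/30·R2.
R3 ← R3 / (289/210).
R1 ← R1 + 29/63·R3.
R2 ← R2 − 10/7·R3.
Reading off the reduced rows gives m = 6, n = 6, p = 3.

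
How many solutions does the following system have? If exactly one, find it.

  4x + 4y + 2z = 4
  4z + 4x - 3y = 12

Row-reduce:
R1 ← R1 / (4).
R2 ← R2 − 4·R1.
R2 ← R2 / (-7).
R1 ← R1 − 1·R2.
Rank is 2 with 3 unknowns, leaving z free.

infinitely many solutions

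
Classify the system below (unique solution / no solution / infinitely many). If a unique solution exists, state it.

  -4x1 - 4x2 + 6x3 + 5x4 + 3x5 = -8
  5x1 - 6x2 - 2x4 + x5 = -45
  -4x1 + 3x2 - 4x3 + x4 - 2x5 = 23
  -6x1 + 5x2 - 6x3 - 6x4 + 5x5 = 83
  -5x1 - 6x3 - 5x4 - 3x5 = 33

Row-reduce the augmented matrix:
R1 ← R1 / (-4).
R2 ← R2 − 5·R1.
R3 ← R3 + 4·R1.
R4 ← R4 + 6·R1.
R5 ← R5 + 5·R1.
R2 ← R2 / (-11).
R1 ← R1 − 1·R2.
R3 ← R3 − 7·R2.
R4 ← R4 − 11·R2.
R5 ← R5 − 5·R2.
R3 ← R3 / (-115/22).
R1 ← R1 + 9/11·R3.
R2 ← R2 + 15/22·R3.
R4 ← R4 + 15/2·R3.
R5 ← R5 + 111/11·R3.
R4 ← R4 / (-170/23).
R1 ← R1 + 76/115·R4.
R2 ← R2 + 5/23·R4.
R3 ← R3 − 57/230·R4.
R5 ← R5 + 784/115·R4.
R5 ← R5 / (-3499/425).
R1 ← R1 + 311/425·R5.
R2 ← R2 + 7/17·R5.
R3 ← R3 − 276/425·R5.
R4 ← R4 + 93/85·R5.
Reading off the reduced rows gives x1 = -5, x2 = 5, x3 = 1, x4 = -4, x5 = 2.

x1 = -5, x2 = 5, x3 = 1, x4 = -4, x5 = 2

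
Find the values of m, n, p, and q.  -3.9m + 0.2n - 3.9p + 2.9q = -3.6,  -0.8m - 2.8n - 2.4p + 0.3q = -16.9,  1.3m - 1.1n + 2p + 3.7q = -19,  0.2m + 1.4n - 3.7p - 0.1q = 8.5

Row-reduce the augmented matrix:
R1 ← R1 / (-39/10).
R2 ← R2 + 4/5·R1.
R3 ← R3 − 13/10·R1.
R4 ← R4 − 1/5·R1.
R2 ← R2 / (-554/195).
R1 ← R1 + 2/39·R2.
R3 ← R3 + 31/30·R2.
R4 ← R4 − 55/39·R2.
R3 ← R3 / (3551/2770).
R1 ← R1 − 285/277·R3.
R2 ← R2 − 156/277·R3.
R4 ← R4 + 13003/2770·R3.
R4 ← R4 / (2469139/142040).
R1 ← R1 + 64909/14204·R4.
R2 ← R2 + 28315/14204·R4.
R3 ← R3 − 52895/14204·R4.
Reading off the reduced rows gives m = -1, n = 6, p = 0, q = -3.

m = -1, n = 6, p = 0, q = -3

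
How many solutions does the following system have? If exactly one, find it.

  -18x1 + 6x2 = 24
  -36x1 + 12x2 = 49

Row-reduce:
R1 ← R1 / (-18).
R2 ← R2 + 36·R1.
Row 2 reduces to 0 = 1, a contradiction. The system is inconsistent.

no solution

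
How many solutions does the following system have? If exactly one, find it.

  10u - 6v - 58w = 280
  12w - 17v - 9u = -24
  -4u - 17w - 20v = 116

infinitely many solutions

Row-reduce:
R1 ← R1 / (10).
R2 ← R2 + 9·R1.
R3 ← R3 + 4·R1.
R2 ← R2 / (-112/5).
R1 ← R1 + 3/5·R2.
R3 ← R3 + 112/5·R2.
Rank is 2 with 3 unknowns, leaving w free.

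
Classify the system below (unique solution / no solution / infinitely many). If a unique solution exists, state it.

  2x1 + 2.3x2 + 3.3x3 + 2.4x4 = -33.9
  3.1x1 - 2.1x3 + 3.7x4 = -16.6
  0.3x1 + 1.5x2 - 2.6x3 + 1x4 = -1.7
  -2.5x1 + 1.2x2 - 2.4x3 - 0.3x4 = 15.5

x1 = -5, x2 = -4, x3 = -3, x4 = -2

Row-reduce the augmented matrix:
R1 ← R1 / (2).
R2 ← R2 − 31/10·R1.
R3 ← R3 − 3/10·R1.
R4 ← R4 + 5/2·R1.
R2 ← R2 / (-713/200).
R1 ← R1 − 23/20·R2.
R3 ← R3 − 231/200·R2.
R4 ← R4 − 163/40·R2.
R3 ← R3 / (-19367/3565).
R1 ← R1 + 21/31·R3.
R2 ← R2 − 1443/713·R3.
R4 ← R4 + 46503/7130·R3.
R4 ← R4 / (742357/387340).
R1 ← R1 − 43171/38734·R4.
R2 ← R2 − 9359/38734·R4.
R3 ← R3 + 4517/38734·R4.
Reading off the reduced rows gives x1 = -5, x2 = -4, x3 = -3, x4 = -2.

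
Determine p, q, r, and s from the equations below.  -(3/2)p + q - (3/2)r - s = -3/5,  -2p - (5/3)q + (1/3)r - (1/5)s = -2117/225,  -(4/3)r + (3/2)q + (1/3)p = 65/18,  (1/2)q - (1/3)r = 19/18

p = 8/3, q = 3, r = 4/3, s = -12/5

Row-reduce the augmented matrix:
R1 ← R1 / (-3/2).
R2 ← R2 + 2·R1.
R3 ← R3 − 1/3·R1.
R2 ← R2 / (-3).
R1 ← R1 + 2/3·R2.
R3 ← R3 − 31/18·R2.
R4 ← R4 − 1/2·R2.
R3 ← R3 / (-53/162).
R1 ← R1 − 13/27·R3.
R2 ← R2 + 7/9·R3.
R4 ← R4 − 1/18·R3.
R4 ← R4 / (208/795).
R1 ← R1 − 277/265·R4.
R2 ← R2 + 74/53·R4.
R3 ← R3 + 347/265·R4.
Reading off the reduced rows gives p = 8/3, q = 3, r = 4/3, s = -12/5.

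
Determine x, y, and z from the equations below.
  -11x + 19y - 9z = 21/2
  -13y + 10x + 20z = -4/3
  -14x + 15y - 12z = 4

x = 1/2, y = 1, z = 1/3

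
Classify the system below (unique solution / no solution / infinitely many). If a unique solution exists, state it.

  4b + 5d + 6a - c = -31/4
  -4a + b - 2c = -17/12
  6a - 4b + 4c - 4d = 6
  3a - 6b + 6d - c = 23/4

Row-reduce the augmented matrix:
R1 ← R1 / (6).
R2 ← R2 + 4·R1.
R3 ← R3 − 6·R1.
R4 ← R4 − 3·R1.
R2 ← R2 / (11/3).
R1 ← R1 − 2/3·R2.
R3 ← R3 + 8·R2.
R4 ← R4 + 8·R2.
R3 ← R3 / (-9/11).
R1 ← R1 − 7/22·R3.
R2 ← R2 + 8/11·R3.
R4 ← R4 + 139/22·R3.
R4 ← R4 / (217/9).
R1 ← R1 + 4/9·R4.
R2 ← R2 − 22/9·R4.
R3 ← R3 − 19/9·R4.
Reading off the reduced rows gives a = -1/3, b = -5/4, c = 3/4, d = 0.

a = -1/3, b = -5/4, c = 3/4, d = 0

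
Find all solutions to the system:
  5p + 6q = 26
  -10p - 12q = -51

Row-reduce:
R1 ← R1 / (5).
R2 ← R2 + 10·R1.
Row 2 reduces to 0 = 1, a contradiction. The system is inconsistent.

no solution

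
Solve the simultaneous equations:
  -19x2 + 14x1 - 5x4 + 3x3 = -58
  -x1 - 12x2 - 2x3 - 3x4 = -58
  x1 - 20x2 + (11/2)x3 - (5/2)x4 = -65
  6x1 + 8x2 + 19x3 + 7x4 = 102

infinitely many solutions

Row-reduce:
R1 ← R1 / (14).
R2 ← R2 + 1·R1.
R3 ← R3 − 1·R1.
R4 ← R4 − 6·R1.
R2 ← R2 / (-187/14).
R1 ← R1 + 19/14·R2.
R3 ← R3 + 261/14·R2.
R4 ← R4 − 113/7·R2.
R3 ← R3 / (2909/374).
R1 ← R1 − 74/187·R3.
R2 ← R2 − 25/187·R3.
R4 ← R4 − 2909/187·R3.
Rank is 3 with 4 unknowns, leaving x4 free.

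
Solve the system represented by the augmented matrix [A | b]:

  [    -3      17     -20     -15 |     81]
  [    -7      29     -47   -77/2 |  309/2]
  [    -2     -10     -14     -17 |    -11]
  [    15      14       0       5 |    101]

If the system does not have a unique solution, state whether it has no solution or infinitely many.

no solution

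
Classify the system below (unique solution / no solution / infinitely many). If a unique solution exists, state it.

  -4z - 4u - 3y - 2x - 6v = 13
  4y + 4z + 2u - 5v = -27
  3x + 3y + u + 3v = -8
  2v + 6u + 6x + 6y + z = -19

Row-reduce:
R1 ← R1 / (-2).
R3 ← R3 − 3·R1.
R4 ← R4 − 6·R1.
R2 ← R2 / (4).
R1 ← R1 − 3/2·R2.
R3 ← R3 + 3/2·R2.
R4 ← R4 + 3·R2.
R3 ← R3 / (-9/2).
R1 ← R1 − 1/2·R3.
R2 ← R2 − 1·R3.
R4 ← R4 + 8·R3.
R4 ← R4 / (55/18).
R1 ← R1 − 7/9·R4.
R2 ← R2 + 4/9·R4.
R3 ← R3 − 17/18·R4.
Rank is 4 with 5 unknowns, leaving v free.

infinitely many solutions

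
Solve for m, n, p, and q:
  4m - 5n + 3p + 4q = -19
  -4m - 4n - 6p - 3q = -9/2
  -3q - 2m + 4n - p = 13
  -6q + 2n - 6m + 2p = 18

m = -5/2, n = 5/2, p = 1/2, q = 1/2

Row-reduce the augmented matrix:
R1 ← R1 / (4).
R2 ← R2 + 4·R1.
R3 ← R3 + 2·R1.
R4 ← R4 + 6·R1.
R2 ← R2 / (-9).
R1 ← R1 + 5/4·R2.
R3 ← R3 − 3/2·R2.
R4 ← R4 + 11/2·R2.
Swap R3 and R4.
R3 ← R3 / (25/3).
R1 ← R1 − 7/6·R3.
R2 ← R2 − 1/3·R3.
R4 ← R4 / (-5/6).
R1 ← R1 − 71/75·R4.
R2 ← R2 + 13/150·R4.
R3 ← R3 + 11/150·R4.
Reading off the reduced rows gives m = -5/2, n = 5/2, p = 1/2, q = 1/2.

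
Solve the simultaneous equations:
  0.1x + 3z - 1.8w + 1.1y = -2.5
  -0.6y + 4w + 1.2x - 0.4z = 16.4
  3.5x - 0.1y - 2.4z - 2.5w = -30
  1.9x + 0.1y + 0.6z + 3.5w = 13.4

x = -3, y = -2, z = 3, w = 5

Row-reduce the augmented matrix:
R1 ← R1 / (1/10).
R2 ← R2 − 6/5·R1.
R3 ← R3 − 7/2·R1.
R4 ← R4 − 19/10·R1.
R2 ← R2 / (-69/5).
R1 ← R1 − 11·R2.
R3 ← R3 + 193/5·R2.
R4 ← R4 + 104/5·R2.
R3 ← R3 / (-1927/345).
R1 ← R1 − 68/69·R3.
R2 ← R2 − 182/69·R3.
R4 ← R4 + 106/69·R3.
R4 ← R4 / (41797/19270).
R1 ← R1 − 860/1927·R4.
R2 ← R2 + 13681/1927·R4.
R3 ← R3 − 7663/3854·R4.
Reading off the reduced rows gives x = -3, y = -2, z = 3, w = 5.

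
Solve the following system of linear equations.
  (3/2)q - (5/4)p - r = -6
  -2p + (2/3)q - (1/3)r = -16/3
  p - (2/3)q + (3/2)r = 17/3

p = 2, q = -1, r = 2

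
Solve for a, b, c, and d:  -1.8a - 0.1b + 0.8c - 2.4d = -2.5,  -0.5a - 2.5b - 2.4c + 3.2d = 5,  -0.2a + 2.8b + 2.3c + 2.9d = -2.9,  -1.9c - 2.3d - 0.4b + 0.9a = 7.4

a = -1, b = 3, c = -5, d = 0

Row-reduce the augmented matrix:
R1 ← R1 / (-9/5).
R2 ← R2 + 1/2·R1.
R3 ← R3 + 1/5·R1.
R4 ← R4 − 9/10·R1.
R2 ← R2 / (-89/36).
R1 ← R1 − 1/18·R2.
R3 ← R3 − 253/90·R2.
R4 ← R4 + 9/20·R2.
R3 ← R3 / (-3429/4450).
R1 ← R1 + 224/445·R3.
R2 ← R2 − 472/445·R3.
R4 ← R4 + 4551/4450·R3.
R4 ← R4 / (-27131/1905).
R1 ← R1 + 4024/1143·R4.
R2 ← R2 − 10112/1143·R4.
R3 ← R3 + 11219/1143·R4.
Reading off the reduced rows gives a = -1, b = 3, c = -5, d = 0.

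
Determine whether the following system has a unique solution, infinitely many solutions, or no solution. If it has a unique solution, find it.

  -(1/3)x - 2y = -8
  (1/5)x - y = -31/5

x = -6, y = 5

From equation 2: y = 31/5 + 1/5·x.
Substitute into equation 1 and solve: x = -6.
Then y = 5.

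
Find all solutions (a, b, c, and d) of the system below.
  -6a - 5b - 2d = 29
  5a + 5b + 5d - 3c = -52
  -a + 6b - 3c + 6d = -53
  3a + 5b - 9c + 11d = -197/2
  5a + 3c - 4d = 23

Row-reduce:
R1 ← R1 / (-6).
R2 ← R2 − 5·R1.
R3 ← R3 + 1·R1.
R4 ← R4 − 3·R1.
R5 ← R5 − 5·R1.
R2 ← R2 / (5/6).
R1 ← R1 − 5/6·R2.
R3 ← R3 − 41/6·R2.
R4 ← R4 − 5/2·R2.
R5 ← R5 + 25/6·R2.
R3 ← R3 / (108/5).
R1 ← R1 − 3·R3.
R2 ← R2 + 18/5·R3.
R5 ← R5 + 12·R3.
Swap R4 and R5.
R4 ← R4 / (-2/3).
R1 ← R1 + 1/12·R4.
R2 ← R2 − 1/2·R4.
R3 ← R3 + 35/36·R4.
Row 5 reduces to 0 = -1/2, a contradiction. The system is inconsistent.

no solution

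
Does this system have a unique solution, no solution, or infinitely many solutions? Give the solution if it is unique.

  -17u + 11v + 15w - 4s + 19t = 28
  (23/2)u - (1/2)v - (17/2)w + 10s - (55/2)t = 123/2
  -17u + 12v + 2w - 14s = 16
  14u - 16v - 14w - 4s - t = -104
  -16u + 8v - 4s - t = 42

no solution

Row-reduce:
R1 ← R1 / (-17).
R2 ← R2 − 23/2·R1.
R3 ← R3 + 17·R1.
R4 ← R4 − 14·R1.
R5 ← R5 + 16·R1.
R2 ← R2 / (118/17).
R1 ← R1 + 11/17·R2.
R3 ← R3 − 1·R2.
R4 ← R4 + 118/17·R2.
R5 ← R5 + 40/17·R2.
R3 ← R3 / (-781/59).
R1 ← R1 + 43/59·R3.
R2 ← R2 − 14/59·R3.
R5 ← R5 + 800/59·R3.
Swap R4 and R5.
R4 ← R4 / (10588/781).
R1 ← R1 − 1190/781·R4.
R2 ← R2 − 666/781·R4.
R3 ← R3 − 652/781·R4.
Row 5 reduces to 0 = -1/2, a contradiction. The system is inconsistent.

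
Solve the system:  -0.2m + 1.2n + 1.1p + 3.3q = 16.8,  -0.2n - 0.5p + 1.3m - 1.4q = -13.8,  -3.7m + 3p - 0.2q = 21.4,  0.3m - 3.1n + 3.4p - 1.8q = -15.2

m = -6, n = 2, p = 0, q = 4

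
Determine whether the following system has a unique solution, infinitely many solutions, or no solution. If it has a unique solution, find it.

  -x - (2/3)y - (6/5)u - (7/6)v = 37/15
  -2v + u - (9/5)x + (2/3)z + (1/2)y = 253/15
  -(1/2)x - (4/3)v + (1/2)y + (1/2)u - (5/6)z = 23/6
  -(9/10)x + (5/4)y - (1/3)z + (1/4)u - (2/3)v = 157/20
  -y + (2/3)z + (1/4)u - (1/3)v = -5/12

no solution

Row-reduce:
R1 ← R1 / (-1).
R2 ← R2 + 9/5·R1.
R3 ← R3 + 1/2·R1.
R4 ← R4 + 9/10·R1.
R2 ← R2 / (17/10).
R1 ← R1 − 2/3·R2.
R3 ← R3 − 5/6·R2.
R4 ← R4 − 37/20·R2.
R5 ← R5 + 1·R2.
R3 ← R3 / (-355/306).
R1 ← R1 + 40/153·R3.
R2 ← R2 − 20/51·R3.
R4 ← R4 + 18/17·R3.
R5 ← R5 − 18/17·R3.
R4 ← R4 / (-12063/7100).
R1 ← R1 − 22/355·R4.
R2 ← R2 − 606/355·R4.
R3 ← R3 − 687/1775·R4.
R5 ← R5 − 12063/7100·R4.
Row 5 reduces to 0 = -1, a contradiction. The system is inconsistent.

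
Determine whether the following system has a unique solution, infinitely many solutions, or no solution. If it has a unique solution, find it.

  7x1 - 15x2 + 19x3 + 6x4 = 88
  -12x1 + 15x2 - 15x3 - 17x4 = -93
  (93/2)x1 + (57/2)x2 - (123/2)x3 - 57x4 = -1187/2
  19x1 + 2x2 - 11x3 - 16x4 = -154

no solution

Row-reduce:
R1 ← R1 / (7).
R2 ← R2 + 12·R1.
R3 ← R3 − 93/2·R1.
R4 ← R4 − 19·R1.
R2 ← R2 / (-75/7).
R1 ← R1 + 15/7·R2.
R3 ← R3 − 897/7·R2.
R4 ← R4 − 299/7·R2.
R3 ← R3 / (561/25).
R1 ← R1 + 4/5·R3.
R2 ← R2 + 41/25·R3.
R4 ← R4 − 187/25·R3.
Row 4 reduces to 0 = -1/6, a contradiction. The system is inconsistent.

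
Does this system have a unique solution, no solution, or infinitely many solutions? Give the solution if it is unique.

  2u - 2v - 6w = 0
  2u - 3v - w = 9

infinitely many solutions

Row-reduce:
R1 ← R1 / (2).
R2 ← R2 − 2·R1.
R2 ← R2 / (-1).
R1 ← R1 + 1·R2.
Rank is 2 with 3 unknowns, leaving w free.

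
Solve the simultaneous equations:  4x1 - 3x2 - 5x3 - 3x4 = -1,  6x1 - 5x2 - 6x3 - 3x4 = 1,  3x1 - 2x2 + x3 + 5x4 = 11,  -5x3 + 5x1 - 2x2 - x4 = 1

Row-reduce the augmented matrix:
R1 ← R1 / (4).
R2 ← R2 − 6·R1.
R3 ← R3 − 3·R1.
R4 ← R4 − 5·R1.
R2 ← R2 / (-1/2).
R1 ← R1 + 3/4·R2.
R3 ← R3 − 1/4·R2.
R4 ← R4 − 7/4·R2.
R3 ← R3 / (11/2).
R1 ← R1 + 7/2·R3.
R2 ← R2 + 3·R3.
R4 ← R4 − 13/2·R3.
R4 ← R4 / (-16/11).
R1 ← R1 − 23/11·R4.
R2 ← R2 − 15/11·R4.
R3 ← R3 − 16/11·R4.
Reading off the reduced rows gives x1 = -2, x2 = -2, x3 = -2, x4 = 3.

x1 = -2, x2 = -2, x3 = -2, x4 = 3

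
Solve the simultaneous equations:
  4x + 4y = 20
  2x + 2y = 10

infinitely many solutions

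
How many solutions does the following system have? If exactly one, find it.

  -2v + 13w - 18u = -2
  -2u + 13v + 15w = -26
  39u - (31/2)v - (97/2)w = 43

infinitely many solutions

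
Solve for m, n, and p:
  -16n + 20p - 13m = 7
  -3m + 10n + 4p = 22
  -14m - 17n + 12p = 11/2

Row-reduce the augmented matrix:
R1 ← R1 / (-13).
R2 ← R2 + 3·R1.
R3 ← R3 + 14·R1.
R2 ← R2 / (178/13).
R1 ← R1 − 16/13·R2.
R3 ← R3 − 3/13·R2.
R3 ← R3 / (-848/89).
R1 ← R1 + 132/89·R3.
R2 ← R2 + 4/89·R3.
Reading off the reduced rows gives m = -2, n = 3/2, p = 1/4.

m = -2, n = 3/2, p = 1/4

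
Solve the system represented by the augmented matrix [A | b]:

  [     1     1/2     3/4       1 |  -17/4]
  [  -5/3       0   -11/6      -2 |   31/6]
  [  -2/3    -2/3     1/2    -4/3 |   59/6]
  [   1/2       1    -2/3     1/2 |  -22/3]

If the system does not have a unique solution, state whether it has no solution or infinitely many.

x_1 = -5, x_2 = 0, x_3 = 5, x_4 = -3

Row-reduce the augmented matrix:
R2 ← R2 + 5/3·R1.
R3 ← R3 + 2/3·R1.
R4 ← R4 − 1/2·R1.
R2 ← R2 / (5/6).
R1 ← R1 − 1/2·R2.
R3 ← R3 + 1/3·R2.
R4 ← R4 − 3/4·R2.
R3 ← R3 / (23/30).
R1 ← R1 − 11/10·R3.
R2 ← R2 + 7/10·R3.
R4 ← R4 + 31/60·R3.
R4 ← R4 / (-11/46).
R1 ← R1 − 54/23·R4.
R2 ← R2 + 26/23·R4.
R3 ← R3 + 24/23·R4.
Reading off the reduced rows gives x_1 = -5, x_2 = 0, x_3 = 5, x_4 = -3.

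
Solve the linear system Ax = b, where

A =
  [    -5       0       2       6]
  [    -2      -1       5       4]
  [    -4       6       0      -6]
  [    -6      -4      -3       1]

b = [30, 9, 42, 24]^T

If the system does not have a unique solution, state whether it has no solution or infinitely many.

x_1 = -6, x_2 = 3, x_3 = 0, x_4 = 0

Row-reduce the augmented matrix:
R1 ← R1 / (-5).
R2 ← R2 + 2·R1.
R3 ← R3 + 4·R1.
R4 ← R4 + 6·R1.
R2 ← R2 / (-1).
R3 ← R3 − 6·R2.
R4 ← R4 + 4·R2.
R3 ← R3 / (118/5).
R1 ← R1 + 2/5·R3.
R2 ← R2 + 21/5·R3.
R4 ← R4 + 111/5·R3.
R4 ← R4 / (-810/59).
R1 ← R1 + 72/59·R4.
R2 ← R2 + 107/59·R4.
R3 ← R3 + 3/59·R4.
Reading off the reduced rows gives x_1 = -6, x_2 = 3, x_3 = 0, x_4 = 0.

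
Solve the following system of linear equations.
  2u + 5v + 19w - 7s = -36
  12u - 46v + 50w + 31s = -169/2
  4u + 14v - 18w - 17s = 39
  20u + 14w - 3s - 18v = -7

Row-reduce:
R1 ← R1 / (2).
R2 ← R2 − 12·R1.
R3 ← R3 − 4·R1.
R4 ← R4 − 20·R1.
R2 ← R2 / (-76).
R1 ← R1 − 5/2·R2.
R3 ← R3 − 4·R2.
R4 ← R4 + 68·R2.
R3 ← R3 / (-1128/19).
R1 ← R1 − 281/38·R3.
R2 ← R2 − 16/19·R3.
R4 ← R4 + 2256/19·R3.
Row 4 reduces to 0 = -1/2, a contradiction. The system is inconsistent.

no solution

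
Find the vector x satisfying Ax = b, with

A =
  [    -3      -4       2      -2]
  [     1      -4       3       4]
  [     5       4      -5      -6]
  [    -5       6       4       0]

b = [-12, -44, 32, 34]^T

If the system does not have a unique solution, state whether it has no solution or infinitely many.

Row-reduce the augmented matrix:
R1 ← R1 / (-3).
R2 ← R2 − 1·R1.
R3 ← R3 − 5·R1.
R4 ← R4 + 5·R1.
R2 ← R2 / (-16/3).
R1 ← R1 − 4/3·R2.
R3 ← R3 + 8/3·R2.
R4 ← R4 − 38/3·R2.
R3 ← R3 / (-7/2).
R1 ← R1 − 1/4·R3.
R2 ← R2 + 11/16·R3.
R4 ← R4 − 75/8·R3.
R4 ← R4 / (-255/14).
R1 ← R1 − 5/7·R4.
R2 ← R2 − 43/28·R4.
R3 ← R3 − 22/7·R4.
Reading off the reduced rows gives x_1 = -4, x_2 = 5, x_3 = -4, x_4 = -2.

x_1 = -4, x_2 = 5, x_3 = -4, x_4 = -2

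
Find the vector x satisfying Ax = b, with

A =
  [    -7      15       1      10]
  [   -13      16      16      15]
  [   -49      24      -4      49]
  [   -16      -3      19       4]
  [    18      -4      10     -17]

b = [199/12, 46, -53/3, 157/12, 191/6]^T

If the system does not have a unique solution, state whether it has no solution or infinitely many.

x_1 = 2, x_2 = 1, x_3 = 9/4, x_4 = 4/3

Row-reduce the augmented matrix:
R1 ← R1 / (-7).
R2 ← R2 + 13·R1.
R3 ← R3 + 49·R1.
R4 ← R4 + 16·R1.
R5 ← R5 − 18·R1.
R2 ← R2 / (-83/7).
R1 ← R1 + 15/7·R2.
R3 ← R3 + 81·R2.
R4 ← R4 + 261/7·R2.
R5 ← R5 − 242/7·R2.
R3 ← R3 / (-8932/83).
R1 ← R1 + 224/83·R3.
R2 ← R2 + 99/83·R3.
R4 ← R4 + 2304/83·R3.
R5 ← R5 − 4466/83·R3.
R4 ← R4 / (-18987/2233).
R1 ← R1 + 277/319·R4.
R2 ← R2 − 107/406·R4.
R3 ← R3 + 141/4466·R4.
R5 reduces to 0 = 0, so the extra equation is consistent.
Reading off the reduced rows gives x_1 = 2, x_2 = 1, x_3 = 9/4, x_4 = 4/3.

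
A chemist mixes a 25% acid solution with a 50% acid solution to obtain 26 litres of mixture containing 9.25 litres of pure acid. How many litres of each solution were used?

litres of solution A: 15, litres of solution B: 11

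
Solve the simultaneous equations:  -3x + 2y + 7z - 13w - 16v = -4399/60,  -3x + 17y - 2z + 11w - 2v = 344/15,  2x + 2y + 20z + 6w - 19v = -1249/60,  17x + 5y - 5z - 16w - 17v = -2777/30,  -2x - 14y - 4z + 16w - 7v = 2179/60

Row-reduce the augmented matrix:
R1 ← R1 / (-3).
R2 ← R2 + 3·R1.
R3 ← R3 − 2·R1.
R4 ← R4 − 17·R1.
R5 ← R5 + 2·R1.
R2 ← R2 / (15).
R1 ← R1 + 2/3·R2.
R3 ← R3 − 10/3·R2.
R4 ← R4 − 49/3·R2.
R5 ← R5 + 46/3·R2.
R3 ← R3 / (80/3).
R1 ← R1 + 41/15·R3.
R2 ← R2 + 3/5·R3.
R4 ← R4 − 667/15·R3.
R5 ← R5 + 268/15·R3.
R4 ← R4 / (-5123/50).
R1 ← R1 − 229/50·R4.
R2 ← R2 − 71/50·R4.
R3 ← R3 + 3/10·R4.
R5 ← R5 − 1096/25·R4.
R5 ← R5 / (-680079/20492).
R1 ← R1 + 9327/20492·R5.
R2 ← R2 + 92227/122952·R5.
R3 ← R3 + 126557/122952·R5.
R4 ← R4 − 81905/122952·R5.
Reading off the reduced rows gives x = -1/5, y = -1/3, z = 1/4, w = 3, v = 9/4.

x = -1/5, y = -1/3, z = 1/4, w = 3, v = 9/4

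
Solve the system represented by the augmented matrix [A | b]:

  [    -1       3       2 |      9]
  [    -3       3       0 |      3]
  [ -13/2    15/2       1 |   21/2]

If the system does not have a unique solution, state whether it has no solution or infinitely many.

Row-reduce:
R1 ← R1 / (-1).
R2 ← R2 + 3·R1.
R3 ← R3 + 13/2·R1.
R2 ← R2 / (-6).
R1 ← R1 + 3·R2.
R3 ← R3 + 12·R2.
Rank is 2 with 3 unknowns, leaving x_3 free.

infinitely many solutions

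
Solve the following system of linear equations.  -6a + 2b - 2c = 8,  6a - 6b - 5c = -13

Row-reduce:
R1 ← R1 / (-6).
R2 ← R2 − 6·R1.
R2 ← R2 / (-4).
R1 ← R1 + 1/3·R2.
Rank is 2 with 3 unknowns, leaving c free.

infinitely many solutions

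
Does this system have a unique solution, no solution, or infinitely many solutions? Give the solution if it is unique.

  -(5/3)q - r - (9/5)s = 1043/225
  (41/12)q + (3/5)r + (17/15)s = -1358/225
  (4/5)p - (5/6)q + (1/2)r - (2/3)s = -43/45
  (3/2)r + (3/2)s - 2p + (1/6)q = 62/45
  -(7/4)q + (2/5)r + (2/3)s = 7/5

Row-reduce the augmented matrix:
Swap R1 and R3.
R1 ← R1 / (4/5).
R4 ← R4 + 2·R1.
R2 ← R2 / (41/12).
R1 ← R1 + 25/24·R2.
R3 ← R3 + 5/3·R2.
R4 ← R4 + 23/12·R2.
R5 ← R5 + 7/4·R2.
R3 ← R3 / (-29/41).
R1 ← R1 − 265/328·R3.
R2 ← R2 − 36/205·R3.
R4 ← R4 − 2531/820·R3.
R5 ← R5 − 29/41·R3.
R4 ← R4 / (-43267/8700).
R1 ← R1 + 1331/696·R4.
R2 ← R2 − 16/725·R4.
R3 ← R3 − 767/435·R4.
R5 reduces to 0 = 0, so the extra equation is consistent.
Reading off the reduced rows gives p = -9/4, q = -4/3, r = -4/3, s = -3/5.

p = -9/4, q = -4/3, r = -4/3, s = -3/5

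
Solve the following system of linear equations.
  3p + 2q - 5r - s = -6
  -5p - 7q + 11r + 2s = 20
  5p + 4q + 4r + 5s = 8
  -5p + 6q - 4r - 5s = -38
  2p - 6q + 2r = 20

no solution

Row-reduce:
R1 ← R1 / (3).
R2 ← R2 + 5·R1.
R3 ← R3 − 5·R1.
R4 ← R4 + 5·R1.
R5 ← R5 − 2·R1.
R2 ← R2 / (-11/3).
R1 ← R1 − 2/3·R2.
R3 ← R3 − 2/3·R2.
R4 ← R4 − 28/3·R2.
R5 ← R5 + 22/3·R2.
R3 ← R3 / (141/11).
R1 ← R1 + 13/11·R3.
R2 ← R2 + 8/11·R3.
R4 ← R4 + 61/11·R3.
R4 ← R4 / (-410/141).
R1 ← R1 − 49/141·R4.
R2 ← R2 − 41/141·R4.
R3 ← R3 − 74/141·R4.
Row 5 reduces to 0 = 4, a contradiction. The system is inconsistent.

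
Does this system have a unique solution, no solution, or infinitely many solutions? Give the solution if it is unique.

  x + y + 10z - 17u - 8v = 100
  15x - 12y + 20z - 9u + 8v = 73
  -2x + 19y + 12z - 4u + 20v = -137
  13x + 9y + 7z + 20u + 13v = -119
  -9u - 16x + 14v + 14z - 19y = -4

Row-reduce the augmented matrix:
R2 ← R2 − 15·R1.
R3 ← R3 + 2·R1.
R4 ← R4 − 13·R1.
R5 ← R5 + 16·R1.
R2 ← R2 / (-27).
R1 ← R1 − 1·R2.
R3 ← R3 − 21·R2.
R4 ← R4 + 4·R2.
R5 ← R5 + 3·R2.
R3 ← R3 / (-622/9).
R1 ← R1 − 140/27·R3.
R2 ← R2 − 130/27·R3.
R4 ← R4 + 2801/27·R3.
R5 ← R5 − 1696/9·R3.
R4 ← R4 / (-23893/933).
R1 ← R1 − 3373/933·R4.
R2 ← R2 − 1466/933·R4.
R3 ← R3 + 690/311·R4.
R5 ← R5 − 34135/311·R4.
R5 ← R5 / (-2195891/23893).
R1 ← R1 + 85873/23893·R5.
R2 ← R2 + 25054/23893·R5.
R3 ← R3 − 83032/23893·R5.
R4 ← R4 − 53561/23893·R5.
Reading off the reduced rows gives x = 2, y = -3, z = 1, u = -3, v = -5.

x = 2, y = -3, z = 1, u = -3, v = -5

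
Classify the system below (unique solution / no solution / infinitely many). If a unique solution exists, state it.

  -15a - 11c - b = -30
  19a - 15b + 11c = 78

infinitely many solutions

Row-reduce:
R1 ← R1 / (-15).
R2 ← R2 − 19·R1.
R2 ← R2 / (-244/15).
R1 ← R1 − 1/15·R2.
Rank is 2 with 3 unknowns, leaving c free.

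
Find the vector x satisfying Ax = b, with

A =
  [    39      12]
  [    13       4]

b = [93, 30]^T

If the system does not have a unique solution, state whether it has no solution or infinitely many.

no solution

Row-reduce:
R1 ← R1 / (39).
R2 ← R2 − 13·R1.
Row 2 reduces to 0 = -1, a contradiction. The system is inconsistent.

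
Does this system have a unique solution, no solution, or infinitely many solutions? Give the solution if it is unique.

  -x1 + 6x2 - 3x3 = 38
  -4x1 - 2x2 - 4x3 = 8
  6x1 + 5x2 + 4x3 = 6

x1 = 1, x2 = 4, x3 = -5

Row-reduce the augmented matrix:
R1 ← R1 / (-1).
R2 ← R2 + 4·R1.
R3 ← R3 − 6·R1.
R2 ← R2 / (-26).
R1 ← R1 + 6·R2.
R3 ← R3 − 41·R2.
R3 ← R3 / (-18/13).
R1 ← R1 − 15/13·R3.
R2 ← R2 + 4/13·R3.
Reading off the reduced rows gives x1 = 1, x2 = 4, x3 = -5.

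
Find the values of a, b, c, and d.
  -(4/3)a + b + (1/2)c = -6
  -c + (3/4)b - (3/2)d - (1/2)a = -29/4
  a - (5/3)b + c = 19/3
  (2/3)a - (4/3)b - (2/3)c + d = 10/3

a = 6, b = 1, c = 2, d = 2

Row-reduce the augmented matrix:
R1 ← R1 / (-4/3).
R2 ← R2 + 1/2·R1.
R3 ← R3 − 1·R1.
R4 ← R4 − 2/3·R1.
R2 ← R2 / (3/8).
R1 ← R1 + 3/4·R2.
R3 ← R3 + 11/12·R2.
R4 ← R4 + 5/6·R2.
R3 ← R3 / (-55/36).
R1 ← R1 + 11/4·R3.
R2 ← R2 + 19/6·R3.
R4 ← R4 + 55/18·R3.
R4 ← R4 / (5).
R1 ← R1 − 18/5·R4.
R2 ← R2 − 18/5·R4.
R3 ← R3 − 12/5·R4.
Reading off the reduced rows gives a = 6, b = 1, c = 2, d = 2.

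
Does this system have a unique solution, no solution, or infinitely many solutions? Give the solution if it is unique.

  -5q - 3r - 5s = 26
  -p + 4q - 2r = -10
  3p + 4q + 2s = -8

Row-reduce:
Swap R1 and R2.
R1 ← R1 / (-1).
R3 ← R3 − 3·R1.
R2 ← R2 / (-5).
R1 ← R1 + 4·R2.
R3 ← R3 − 16·R2.
R3 ← R3 / (-78/5).
R1 ← R1 − 22/5·R3.
R2 ← R2 − 3/5·R3.
Rank is 3 with 4 unknowns, leaving s free.

infinitely many solutions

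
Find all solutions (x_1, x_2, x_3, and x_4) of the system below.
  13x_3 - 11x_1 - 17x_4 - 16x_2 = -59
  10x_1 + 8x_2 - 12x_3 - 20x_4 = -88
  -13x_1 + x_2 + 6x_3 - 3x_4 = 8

infinitely many solutions

Row-reduce:
R1 ← R1 / (-11).
R2 ← R2 − 10·R1.
R3 ← R3 + 13·R1.
R2 ← R2 / (-72/11).
R1 ← R1 − 16/11·R2.
R3 ← R3 − 219/11·R2.
R3 ← R3 / (-119/12).
R1 ← R1 + 11/9·R3.
R2 ← R2 − 1/36·R3.
Rank is 3 with 4 unknowns, leaving x_4 free.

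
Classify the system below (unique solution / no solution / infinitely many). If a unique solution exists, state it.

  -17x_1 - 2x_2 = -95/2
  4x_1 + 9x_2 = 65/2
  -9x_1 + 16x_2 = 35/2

Row-reduce the augmented matrix:
R1 ← R1 / (-17).
R2 ← R2 − 4·R1.
R3 ← R3 + 9·R1.
R2 ← R2 / (145/17).
R1 ← R1 − 2/17·R2.
R3 ← R3 − 290/17·R2.
R3 reduces to 0 = 0, so the extra equation is consistent.
Reading off the reduced rows gives x_1 = 5/2, x_2 = 5/2.

x_1 = 5/2, x_2 = 5/2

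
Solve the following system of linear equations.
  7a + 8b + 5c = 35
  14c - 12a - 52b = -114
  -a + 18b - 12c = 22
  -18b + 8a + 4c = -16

a = 2, b = 2, c = 1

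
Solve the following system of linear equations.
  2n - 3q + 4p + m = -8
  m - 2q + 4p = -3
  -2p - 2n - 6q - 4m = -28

infinitely many solutions

Row-reduce:
R2 ← R2 − 1·R1.
R3 ← R3 + 4·R1.
R2 ← R2 / (-2).
R1 ← R1 − 2·R2.
R3 ← R3 − 6·R2.
R3 ← R3 / (14).
R1 ← R1 − 4·R3.
Rank is 3 with 4 unknowns, leaving q free.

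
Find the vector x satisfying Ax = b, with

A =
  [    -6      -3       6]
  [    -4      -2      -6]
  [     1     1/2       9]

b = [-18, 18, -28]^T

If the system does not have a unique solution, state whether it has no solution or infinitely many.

no solution

Row-reduce:
R1 ← R1 / (-6).
R2 ← R2 + 4·R1.
R3 ← R3 − 1·R1.
R2 ← R2 / (-10).
R1 ← R1 + 1·R2.
R3 ← R3 − 10·R2.
Row 3 reduces to 0 = -1, a contradiction. The system is inconsistent.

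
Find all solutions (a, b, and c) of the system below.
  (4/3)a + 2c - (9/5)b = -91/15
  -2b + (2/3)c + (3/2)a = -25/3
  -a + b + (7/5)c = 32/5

a = -2, b = 3, c = 1

Row-reduce the augmented matrix:
R1 ← R1 / (4/3).
R2 ← R2 − 3/2·R1.
R3 ← R3 + 1·R1.
R2 ← R2 / (1/40).
R1 ← R1 + 27/20·R2.
R3 ← R3 + 7/20·R2.
R3 ← R3 / (-289/15).
R1 ← R1 + 84·R3.
R2 ← R2 + 190/3·R3.
Reading off the reduced rows gives a = -2, b = 3, c = 1.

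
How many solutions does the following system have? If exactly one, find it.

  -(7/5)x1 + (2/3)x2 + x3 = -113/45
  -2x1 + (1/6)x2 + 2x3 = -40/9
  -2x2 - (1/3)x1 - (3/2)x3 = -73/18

Row-reduce the augmented matrix:
R1 ← R1 / (-7/5).
R2 ← R2 + 2·R1.
R3 ← R3 + 1/3·R1.
R2 ← R2 / (-11/14).
R1 ← R1 + 10/21·R2.
R3 ← R3 + 136/63·R2.
R3 ← R3 / (-655/198).
R1 ← R1 + 35/33·R3.
R2 ← R2 + 8/11·R3.
Reading off the reduced rows gives x1 = 8/3, x2 = 4/3, x3 = 1/3.

x1 = 8/3, x2 = 4/3, x3 = 1/3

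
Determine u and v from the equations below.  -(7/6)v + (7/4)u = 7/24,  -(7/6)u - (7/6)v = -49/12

Row-reduce the augmented matrix:
R1 ← R1 / (7/4).
R2 ← R2 + 7/6·R1.
R2 ← R2 / (-35/18).
R1 ← R1 + 2/3·R2.
Reading off the reduced rows gives u = 3/2, v = 2.

u = 3/2, v = 2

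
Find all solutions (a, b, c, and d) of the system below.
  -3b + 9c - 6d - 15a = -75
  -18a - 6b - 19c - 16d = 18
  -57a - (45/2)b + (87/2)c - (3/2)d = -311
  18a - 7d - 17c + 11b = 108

no solution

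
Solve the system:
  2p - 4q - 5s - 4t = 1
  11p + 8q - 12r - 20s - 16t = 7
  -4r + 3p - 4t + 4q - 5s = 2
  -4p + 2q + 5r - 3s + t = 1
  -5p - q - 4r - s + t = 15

Row-reduce:
R1 ← R1 / (2).
R2 ← R2 − 11·R1.
R3 ← R3 − 3·R1.
R4 ← R4 + 4·R1.
R5 ← R5 + 5·R1.
R2 ← R2 / (30).
R1 ← R1 + 2·R2.
R3 ← R3 − 10·R2.
R4 ← R4 + 6·R2.
R5 ← R5 + 11·R2.
Swap R3 and R4.
R3 ← R3 / (13/5).
R1 ← R1 + 4/5·R3.
R2 ← R2 + 2/5·R3.
R5 ← R5 + 42/5·R3.
Swap R4 and R5.
R4 ← R4 / (-2491/52).
R1 ← R1 + 72/13·R4.
R2 ← R2 + 79/52·R4.
R3 ← R3 + 115/26·R4.
Rank is 4 with 5 unknowns, leaving t free.

infinitely many solutions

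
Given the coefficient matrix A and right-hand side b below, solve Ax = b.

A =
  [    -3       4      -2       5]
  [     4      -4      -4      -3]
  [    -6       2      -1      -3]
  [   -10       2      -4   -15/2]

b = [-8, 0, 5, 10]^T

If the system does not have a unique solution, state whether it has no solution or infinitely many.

Row-reduce:
R1 ← R1 / (-3).
R2 ← R2 − 4·R1.
R3 ← R3 + 6·R1.
R4 ← R4 + 10·R1.
R2 ← R2 / (4/3).
R1 ← R1 + 4/3·R2.
R3 ← R3 + 6·R2.
R4 ← R4 + 34/3·R2.
R3 ← R3 / (-27).
R1 ← R1 + 6·R3.
R2 ← R2 + 5·R3.
R4 ← R4 + 54·R3.
Rank is 3 with 4 unknowns, leaving x_4 free.

infinitely many solutions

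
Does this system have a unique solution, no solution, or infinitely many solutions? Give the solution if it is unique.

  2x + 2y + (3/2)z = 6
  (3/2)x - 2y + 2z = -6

infinitely many solutions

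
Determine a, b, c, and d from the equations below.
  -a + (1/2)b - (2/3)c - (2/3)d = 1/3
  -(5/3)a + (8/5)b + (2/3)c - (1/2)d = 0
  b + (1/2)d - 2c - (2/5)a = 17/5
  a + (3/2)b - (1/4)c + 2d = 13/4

Row-reduce the augmented matrix:
R1 ← R1 / (-1).
R2 ← R2 + 5/3·R1.
R3 ← R3 + 2/5·R1.
R4 ← R4 − 1·R1.
R2 ← R2 / (23/30).
R1 ← R1 + 1/2·R2.
R3 ← R3 − 4/5·R2.
R4 ← R4 − 2·R2.
R3 ← R3 / (-1238/345).
R1 ← R1 − 42/23·R3.
R2 ← R2 − 160/69·R3.
R4 ← R4 + 511/92·R3.
R4 ← R4 / (-4561/9904).
R1 ← R1 − 700/619·R4.
R2 ← R2 − 545/619·R4.
R3 ← R3 + 89/2476·R4.
Reading off the reduced rows gives a = -1, b = 0, c = -1, d = 2.

a = -1, b = 0, c = -1, d = 2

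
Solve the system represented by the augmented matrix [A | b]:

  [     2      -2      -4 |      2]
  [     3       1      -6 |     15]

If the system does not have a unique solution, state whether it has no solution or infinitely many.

infinitely many solutions

Row-reduce:
R1 ← R1 / (2).
R2 ← R2 − 3·R1.
R2 ← R2 / (4).
R1 ← R1 + 1·R2.
Rank is 2 with 3 unknowns, leaving x_3 free.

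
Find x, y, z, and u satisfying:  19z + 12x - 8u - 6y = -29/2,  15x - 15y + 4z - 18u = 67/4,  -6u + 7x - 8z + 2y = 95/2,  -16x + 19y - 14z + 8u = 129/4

x = 2, y = 11/4, z = -2, u = -2

Row-reduce the augmented matrix:
R1 ← R1 / (12).
R2 ← R2 − 15·R1.
R3 ← R3 − 7·R1.
R4 ← R4 + 16·R1.
R2 ← R2 / (-15/2).
R1 ← R1 + 1/2·R2.
R3 ← R3 − 11/2·R2.
R4 ← R4 − 11·R2.
R3 ← R3 / (-1007/30).
R1 ← R1 − 29/10·R3.
R2 ← R2 − 79/30·R3.
R4 ← R4 + 529/30·R3.
R4 ← R4 / (-10692/1007).
R1 ← R1 + 2282/3021·R4.
R2 ← R2 − 1516/3021·R4.
R3 ← R3 − 216/1007·R4.
Reading off the reduced rows gives x = 2, y = 11/4, z = -2, u = -2.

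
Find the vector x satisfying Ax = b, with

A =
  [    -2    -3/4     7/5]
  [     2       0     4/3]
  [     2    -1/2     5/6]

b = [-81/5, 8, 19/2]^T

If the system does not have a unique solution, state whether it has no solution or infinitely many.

x_1 = 6, x_2 = 0, x_3 = -3

Row-reduce the augmented matrix:
R1 ← R1 / (-2).
R2 ← R2 − 2·R1.
R3 ← R3 − 2·R1.
R2 ← R2 / (-3/4).
R1 ← R1 − 3/8·R2.
R3 ← R3 + 5/4·R2.
R3 ← R3 / (-209/90).
R1 ← R1 − 2/3·R3.
R2 ← R2 + 164/45·R3.
Reading off the reduced rows gives x_1 = 6, x_2 = 0, x_3 = -3.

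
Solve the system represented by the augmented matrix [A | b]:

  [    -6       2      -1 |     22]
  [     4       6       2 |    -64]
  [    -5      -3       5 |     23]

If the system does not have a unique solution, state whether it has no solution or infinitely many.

Row-reduce the augmented matrix:
R1 ← R1 / (-6).
R2 ← R2 − 4·R1.
R3 ← R3 + 5·R1.
R2 ← R2 / (22/3).
R1 ← R1 + 1/3·R2.
R3 ← R3 + 14/3·R2.
R3 ← R3 / (147/22).
R1 ← R1 − 5/22·R3.
R2 ← R2 − 2/11·R3.
Reading off the reduced rows gives x_1 = -5, x_2 = -6, x_3 = -4.

x_1 = -5, x_2 = -6, x_3 = -4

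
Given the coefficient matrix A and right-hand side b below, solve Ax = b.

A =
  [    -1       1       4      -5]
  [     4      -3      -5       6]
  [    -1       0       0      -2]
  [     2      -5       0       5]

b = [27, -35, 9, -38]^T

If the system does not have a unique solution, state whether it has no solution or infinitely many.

x_1 = 1, x_2 = 3, x_3 = 0, x_4 = -5

Row-reduce the augmented matrix:
R1 ← R1 / (-1).
R2 ← R2 − 4·R1.
R3 ← R3 + 1·R1.
R4 ← R4 − 2·R1.
R1 ← R1 + 1·R2.
R3 ← R3 + 1·R2.
R4 ← R4 + 3·R2.
R3 ← R3 / (7).
R1 ← R1 − 7·R3.
R2 ← R2 − 11·R3.
R4 ← R4 − 41·R3.
R4 ← R4 / (122/7).
R1 ← R1 − 2·R4.
R2 ← R2 − 23/7·R4.
R3 ← R3 + 11/7·R4.
Reading off the reduced rows gives x_1 = 1, x_2 = 3, x_3 = 0, x_4 = -5.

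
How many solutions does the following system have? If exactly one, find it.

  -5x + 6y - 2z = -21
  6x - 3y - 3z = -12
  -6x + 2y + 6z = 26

Row-reduce the augmented matrix:
R1 ← R1 / (-5).
R2 ← R2 − 6·R1.
R3 ← R3 + 6·R1.
R2 ← R2 / (21/5).
R1 ← R1 + 6/5·R2.
R3 ← R3 + 26/5·R2.
R3 ← R3 / (12/7).
R1 ← R1 + 8/7·R3.
R2 ← R2 + 9/7·R3.
Reading off the reduced rows gives x = -3, y = -5, z = 3.

x = -3, y = -5, z = 3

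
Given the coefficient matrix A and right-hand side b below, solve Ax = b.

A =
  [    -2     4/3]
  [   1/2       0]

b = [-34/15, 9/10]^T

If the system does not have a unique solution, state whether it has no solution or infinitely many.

Row-reduce the augmented matrix:
R1 ← R1 / (-2).
R2 ← R2 − 1/2·R1.
R2 ← R2 / (1/3).
R1 ← R1 + 2/3·R2.
Reading off the reduced rows gives x_1 = 9/5, x_2 = 1.

x_1 = 9/5, x_2 = 1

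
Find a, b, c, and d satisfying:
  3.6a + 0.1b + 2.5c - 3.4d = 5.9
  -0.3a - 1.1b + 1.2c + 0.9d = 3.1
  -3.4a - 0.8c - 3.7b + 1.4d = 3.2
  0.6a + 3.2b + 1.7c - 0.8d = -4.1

a = 1, b = -2, c = 1, d = 0

Row-reduce the augmented matrix:
R1 ← R1 / (18/5).
R2 ← R2 + 3/10·R1.
R3 ← R3 + 17/5·R1.
R4 ← R4 − 3/5·R1.
R2 ← R2 / (-131/120).
R1 ← R1 − 1/36·R2.
R3 ← R3 + 649/180·R2.
R4 ← R4 − 191/60·R2.
R3 ← R3 / (-2429/786).
R1 ← R1 − 287/393·R3.
R2 ← R2 + 169/131·R3.
R4 ← R4 − 7061/1310·R3.
R4 ← R4 / (-312516/60725).
R1 ← R1 + 3189/1735·R4.
R2 ← R2 − 12648/12145·R4.
R3 ← R3 − 15122/12145·R4.
Reading off the reduced rows gives a = 1, b = -2, c = 1, d = 0.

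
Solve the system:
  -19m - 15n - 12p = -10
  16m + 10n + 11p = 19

infinitely many solutions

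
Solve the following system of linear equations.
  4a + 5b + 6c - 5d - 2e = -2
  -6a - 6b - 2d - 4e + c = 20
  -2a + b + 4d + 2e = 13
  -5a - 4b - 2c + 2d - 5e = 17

infinitely many solutions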